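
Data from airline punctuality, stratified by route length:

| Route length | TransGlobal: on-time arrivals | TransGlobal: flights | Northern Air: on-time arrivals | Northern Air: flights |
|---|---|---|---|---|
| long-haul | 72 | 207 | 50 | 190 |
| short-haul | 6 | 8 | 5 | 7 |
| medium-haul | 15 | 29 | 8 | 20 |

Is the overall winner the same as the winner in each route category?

Yes

Long-haul: TransGlobal 72/207 = 34.8%, Northern Air 50/190 = 26.3% → TransGlobal
Short-haul: TransGlobal 6/8 = 75.0%, Northern Air 5/7 = 71.4% → TransGlobal
Medium-haul: TransGlobal 15/29 = 51.7%, Northern Air 8/20 = 40.0% → TransGlobal
Overall: TransGlobal 93/244 = 38.1%, Northern Air 63/217 = 29.0% → TransGlobal
TransGlobal wins overall and in every route group — no reversal.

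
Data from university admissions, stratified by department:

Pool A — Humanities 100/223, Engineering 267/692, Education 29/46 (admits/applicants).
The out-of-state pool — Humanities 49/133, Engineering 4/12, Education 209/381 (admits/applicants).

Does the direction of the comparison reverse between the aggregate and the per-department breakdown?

Humanities: Pool A 100/223 = 44.8%, the out-of-state pool 49/133 = 36.8% → Pool A
Engineering: Pool A 267/692 = 38.6%, the out-of-state pool 4/12 = 33.3% → Pool A
Education: Pool A 29/46 = 63.0%, the out-of-state pool 209/381 = 54.9% → Pool A
Overall: Pool A 396/961 = 41.2%, the out-of-state pool 262/526 = 49.8% → the out-of-state pool
Pool A wins each department group but the out-of-state pool wins overall — the comparison reverses. Pool A's applicants skew toward Engineering, which has a lower base rate.

Yes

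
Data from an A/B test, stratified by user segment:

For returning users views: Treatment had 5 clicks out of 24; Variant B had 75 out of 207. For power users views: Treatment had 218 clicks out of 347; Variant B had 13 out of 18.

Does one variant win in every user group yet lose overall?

Yes

Returning users: Treatment 5/24 = 20.8%, Variant B 75/207 = 36.2% → Variant B
Power users: Treatment 218/347 = 62.8%, Variant B 13/18 = 72.2% → Variant B
Overall: Treatment 223/371 = 60.1%, Variant B 88/225 = 39.1% → Treatment
Variant B wins each user group but Treatment wins overall — the comparison reverses. Variant B's views skew toward returning users, which has a lower base rate.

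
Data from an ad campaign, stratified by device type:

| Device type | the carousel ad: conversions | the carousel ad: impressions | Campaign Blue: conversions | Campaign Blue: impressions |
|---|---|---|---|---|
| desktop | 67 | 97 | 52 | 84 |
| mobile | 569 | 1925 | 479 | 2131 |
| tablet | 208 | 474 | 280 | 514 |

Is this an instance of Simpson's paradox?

No

Desktop: the carousel ad 67/97 = 69.1%, Campaign Blue 52/84 = 61.9% → the carousel ad
Mobile: the carousel ad 569/1925 = 29.6%, Campaign Blue 479/2131 = 22.5% → the carousel ad
Tablet: the carousel ad 208/474 = 43.9%, Campaign Blue 280/514 = 54.5% → Campaign Blue
Overall: the carousel ad 844/2496 = 33.8%, Campaign Blue 811/2729 = 29.7% → the carousel ad
Neither sweeps: the carousel ad wins 2 of 3 groups, Campaign Blue wins 1. The carousel ad wins overall but not every group — no Simpson reversal.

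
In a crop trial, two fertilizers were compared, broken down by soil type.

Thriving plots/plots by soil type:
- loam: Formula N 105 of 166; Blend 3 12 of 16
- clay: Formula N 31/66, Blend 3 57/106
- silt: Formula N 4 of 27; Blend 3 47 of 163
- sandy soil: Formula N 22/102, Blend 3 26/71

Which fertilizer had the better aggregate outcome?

Loam: Formula N 105/166 = 63.3%, Blend 3 12/16 = 75.0% → Blend 3
Clay: Formula N 31/66 = 47.0%, Blend 3 57/106 = 53.8% → Blend 3
Silt: Formula N 4/27 = 14.8%, Blend 3 47/163 = 28.8% → Blend 3
Sandy soil: Formula N 22/102 = 21.6%, Blend 3 26/71 = 36.6% → Blend 3
Overall: Formula N 162/361 = 44.9%, Blend 3 142/356 = 39.9% → Formula N
(Blend 3 wins every soil group but Formula N wins overall — Blend 3's plots skew toward the low-rate silt group.)

Formula N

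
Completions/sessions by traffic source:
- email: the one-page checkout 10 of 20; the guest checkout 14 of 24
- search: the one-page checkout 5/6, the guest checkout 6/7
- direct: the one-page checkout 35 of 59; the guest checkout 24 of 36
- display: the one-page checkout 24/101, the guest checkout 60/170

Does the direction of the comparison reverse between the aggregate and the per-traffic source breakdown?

No

Email: the one-page checkout 10/20 = 50.0%, the guest checkout 14/24 = 58.3% → the guest checkout
Search: the one-page checkout 5/6 = 83.3%, the guest checkout 6/7 = 85.7% → the guest checkout
Direct: the one-page checkout 35/59 = 59.3%, the guest checkout 24/36 = 66.7% → the guest checkout
Display: the one-page checkout 24/101 = 23.8%, the guest checkout 60/170 = 35.3% → the guest checkout
Overall: the one-page checkout 74/186 = 39.8%, the guest checkout 104/237 = 43.9% → the guest checkout
The guest checkout wins overall and in every traffic group — no reversal.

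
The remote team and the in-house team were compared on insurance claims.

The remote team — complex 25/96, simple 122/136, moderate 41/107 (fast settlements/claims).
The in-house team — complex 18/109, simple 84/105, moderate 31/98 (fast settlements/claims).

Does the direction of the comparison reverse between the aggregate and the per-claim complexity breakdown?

No

Complex: the remote team 25/96 = 26.0%, the in-house team 18/109 = 16.5% → the remote team
Simple: the remote team 122/136 = 89.7%, the in-house team 84/105 = 80.0% → the remote team
Moderate: the remote team 41/107 = 38.3%, the in-house team 31/98 = 31.6% → the remote team
Overall: the remote team 188/339 = 55.5%, the in-house team 133/312 = 42.6% → the remote team
The remote team wins overall and in every claim group — no reversal.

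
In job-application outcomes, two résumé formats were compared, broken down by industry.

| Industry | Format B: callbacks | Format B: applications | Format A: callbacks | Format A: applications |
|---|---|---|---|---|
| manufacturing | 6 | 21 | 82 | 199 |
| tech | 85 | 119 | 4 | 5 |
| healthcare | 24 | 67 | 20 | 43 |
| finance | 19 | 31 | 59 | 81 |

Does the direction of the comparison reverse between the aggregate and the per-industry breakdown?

Yes

Manufacturing: Format B 6/21 = 28.6%, Format A 82/199 = 41.2% → Format A
Tech: Format B 85/119 = 71.4%, Format A 4/5 = 80.0% → Format A
Healthcare: Format B 24/67 = 35.8%, Format A 20/43 = 46.5% → Format A
Finance: Format B 19/31 = 61.3%, Format A 59/81 = 72.8% → Format A
Overall: Format B 134/238 = 56.3%, Format A 165/328 = 50.3% → Format B
Format A wins each industry group but Format B wins overall — the comparison reverses. Format A's applications skew toward manufacturing, which has a lower base rate.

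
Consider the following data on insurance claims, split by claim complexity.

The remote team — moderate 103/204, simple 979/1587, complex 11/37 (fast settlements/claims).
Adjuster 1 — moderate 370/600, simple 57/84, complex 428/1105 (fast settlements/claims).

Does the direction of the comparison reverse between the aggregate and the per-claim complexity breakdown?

Moderate: the remote team 103/204 = 50.5%, Adjuster 1 370/600 = 61.7% → Adjuster 1
Simple: the remote team 979/1587 = 61.7%, Adjuster 1 57/84 = 67.9% → Adjuster 1
Complex: the remote team 11/37 = 29.7%, Adjuster 1 428/1105 = 38.7% → Adjuster 1
Overall: the remote team 1093/1828 = 59.8%, Adjuster 1 855/1789 = 47.8% → the remote team
Adjuster 1 wins each claim group but the remote team wins overall — the comparison reverses. Adjuster 1's claims skew toward complex, which has a lower base rate.

Yes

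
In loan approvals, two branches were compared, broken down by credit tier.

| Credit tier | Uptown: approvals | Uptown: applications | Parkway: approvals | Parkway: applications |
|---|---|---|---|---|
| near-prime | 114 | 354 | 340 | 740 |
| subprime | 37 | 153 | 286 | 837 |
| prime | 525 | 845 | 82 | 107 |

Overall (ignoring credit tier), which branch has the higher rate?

Near-prime: Uptown 114/354 = 32.2%, Parkway 340/740 = 45.9% → Parkway
Subprime: Uptown 37/153 = 24.2%, Parkway 286/837 = 34.2% → Parkway
Prime: Uptown 525/845 = 62.1%, Parkway 82/107 = 76.6% → Parkway
Overall: Uptown 676/1352 = 50.0%, Parkway 708/1684 = 42.0% → Uptown
(Parkway wins every credit group but Uptown wins overall — Parkway's applications skew toward the low-rate subprime group.)

Uptown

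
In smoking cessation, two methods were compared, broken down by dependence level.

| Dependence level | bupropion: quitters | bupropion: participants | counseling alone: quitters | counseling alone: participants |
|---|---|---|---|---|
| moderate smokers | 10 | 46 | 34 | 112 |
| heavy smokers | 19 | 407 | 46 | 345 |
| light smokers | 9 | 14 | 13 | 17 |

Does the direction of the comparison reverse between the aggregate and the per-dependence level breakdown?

No

Moderate smokers: bupropion 10/46 = 21.7%, counseling alone 34/112 = 30.4% → counseling alone
Heavy smokers: bupropion 19/407 = 4.7%, counseling alone 46/345 = 13.3% → counseling alone
Light smokers: bupropion 9/14 = 64.3%, counseling alone 13/17 = 76.5% → counseling alone
Overall: bupropion 38/467 = 8.1%, counseling alone 93/474 = 19.6% → counseling alone
Counseling alone wins overall and in every dependence group — no reversal.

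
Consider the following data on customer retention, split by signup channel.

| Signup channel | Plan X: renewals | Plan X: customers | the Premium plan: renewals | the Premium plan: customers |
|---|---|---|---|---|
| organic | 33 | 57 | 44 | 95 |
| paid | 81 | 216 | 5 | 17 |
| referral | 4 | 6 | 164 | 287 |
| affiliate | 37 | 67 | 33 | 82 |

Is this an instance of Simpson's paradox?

Organic: Plan X 33/57 = 57.9%, the Premium plan 44/95 = 46.3% → Plan X
Paid: Plan X 81/216 = 37.5%, the Premium plan 5/17 = 29.4% → Plan X
Referral: Plan X 4/6 = 66.7%, the Premium plan 164/287 = 57.1% → Plan X
Affiliate: Plan X 37/67 = 55.2%, the Premium plan 33/82 = 40.2% → Plan X
Overall: Plan X 155/346 = 44.8%, the Premium plan 246/481 = 51.1% → the Premium plan
Plan X wins each signup group but the Premium plan wins overall — the comparison reverses. Plan X's customers skew toward paid, which has a lower base rate.

Yes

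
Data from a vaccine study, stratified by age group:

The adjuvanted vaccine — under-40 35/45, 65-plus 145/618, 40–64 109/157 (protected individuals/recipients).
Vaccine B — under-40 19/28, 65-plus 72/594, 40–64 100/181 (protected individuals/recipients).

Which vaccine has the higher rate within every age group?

Under-40: the adjuvanted vaccine 35/45 = 77.8%, Vaccine B 19/28 = 67.9% → the adjuvanted vaccine
65-plus: the adjuvanted vaccine 145/618 = 23.5%, Vaccine B 72/594 = 12.1% → the adjuvanted vaccine
40–64: the adjuvanted vaccine 109/157 = 69.4%, Vaccine B 100/181 = 55.2% → the adjuvanted vaccine
The adjuvanted vaccine has the higher rate in all 3 groups.

the adjuvanted vaccine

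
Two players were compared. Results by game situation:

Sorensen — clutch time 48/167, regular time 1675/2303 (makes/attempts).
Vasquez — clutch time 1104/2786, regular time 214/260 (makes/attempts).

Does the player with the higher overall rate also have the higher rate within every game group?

No

Clutch time: Sorensen 48/167 = 28.7%, Vasquez 1104/2786 = 39.6% → Vasquez
Regular time: Sorensen 1675/2303 = 72.7%, Vasquez 214/260 = 82.3% → Vasquez
Overall: Sorensen 1723/2470 = 69.8%, Vasquez 1318/3046 = 43.3% → Sorensen
Vasquez wins each game group but Sorensen wins overall — the comparison reverses. Vasquez's attempts skew toward clutch time, which has a lower base rate.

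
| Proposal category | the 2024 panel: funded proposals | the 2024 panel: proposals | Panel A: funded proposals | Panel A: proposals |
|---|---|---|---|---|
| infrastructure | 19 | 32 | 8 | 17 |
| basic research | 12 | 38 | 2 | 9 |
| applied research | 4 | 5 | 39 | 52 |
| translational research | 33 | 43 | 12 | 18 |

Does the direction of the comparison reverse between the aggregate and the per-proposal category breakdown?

Yes

Infrastructure: the 2024 panel 19/32 = 59.4%, Panel A 8/17 = 47.1% → the 2024 panel
Basic research: the 2024 panel 12/38 = 31.6%, Panel A 2/9 = 22.2% → the 2024 panel
Applied research: the 2024 panel 4/5 = 80.0%, Panel A 39/52 = 75.0% → the 2024 panel
Translational research: the 2024 panel 33/43 = 76.7%, Panel A 12/18 = 66.7% → the 2024 panel
Overall: the 2024 panel 68/118 = 57.6%, Panel A 61/96 = 63.5% → Panel A
The 2024 panel wins each proposal group but Panel A wins overall — the comparison reverses. The 2024 panel's proposals skew toward basic research, which has a lower base rate.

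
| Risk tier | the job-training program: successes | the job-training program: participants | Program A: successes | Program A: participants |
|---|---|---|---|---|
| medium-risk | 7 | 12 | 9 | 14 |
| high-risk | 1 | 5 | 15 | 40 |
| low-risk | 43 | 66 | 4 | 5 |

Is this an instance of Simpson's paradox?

Yes

Medium-risk: the job-training program 7/12 = 58.3%, Program A 9/14 = 64.3% → Program A
High-risk: the job-training program 1/5 = 20.0%, Program A 15/40 = 37.5% → Program A
Low-risk: the job-training program 43/66 = 65.2%, Program A 4/5 = 80.0% → Program A
Overall: the job-training program 51/83 = 61.4%, Program A 28/59 = 47.5% → the job-training program
Program A wins each risk group but the job-training program wins overall — the comparison reverses. Program A's participants skew toward high-risk, which has a lower base rate.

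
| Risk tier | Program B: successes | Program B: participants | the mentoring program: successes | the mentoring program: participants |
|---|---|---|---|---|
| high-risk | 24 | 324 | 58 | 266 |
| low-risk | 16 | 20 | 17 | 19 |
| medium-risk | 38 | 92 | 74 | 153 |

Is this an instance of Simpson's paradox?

No

High-risk: Program B 24/324 = 7.4%, the mentoring program 58/266 = 21.8% → the mentoring program
Low-risk: Program B 16/20 = 80.0%, the mentoring program 17/19 = 89.5% → the mentoring program
Medium-risk: Program B 38/92 = 41.3%, the mentoring program 74/153 = 48.4% → the mentoring program
Overall: Program B 78/436 = 17.9%, the mentoring program 149/438 = 34.0% → the mentoring program
The mentoring program wins overall and in every risk group — no reversal.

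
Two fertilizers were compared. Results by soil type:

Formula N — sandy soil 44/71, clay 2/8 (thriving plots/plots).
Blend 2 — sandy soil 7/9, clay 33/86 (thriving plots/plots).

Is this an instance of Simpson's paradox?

Sandy soil: Formula N 44/71 = 62.0%, Blend 2 7/9 = 77.8% → Blend 2
Clay: Formula N 2/8 = 25.0%, Blend 2 33/86 = 38.4% → Blend 2
Overall: Formula N 46/79 = 58.2%, Blend 2 40/95 = 42.1% → Formula N
Blend 2 wins each soil group but Formula N wins overall — the comparison reverses. Blend 2's plots skew toward clay, which has a lower base rate.

Yes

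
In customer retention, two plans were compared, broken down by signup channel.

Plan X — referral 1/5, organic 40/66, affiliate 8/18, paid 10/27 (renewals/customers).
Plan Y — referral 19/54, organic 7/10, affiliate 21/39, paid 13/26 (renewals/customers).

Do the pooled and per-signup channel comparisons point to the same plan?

No

Referral: Plan X 1/5 = 20.0%, Plan Y 19/54 = 35.2% → Plan Y
Organic: Plan X 40/66 = 60.6%, Plan Y 7/10 = 70.0% → Plan Y
Affiliate: Plan X 8/18 = 44.4%, Plan Y 21/39 = 53.8% → Plan Y
Paid: Plan X 10/27 = 37.0%, Plan Y 13/26 = 50.0% → Plan Y
Overall: Plan X 59/116 = 50.9%, Plan Y 60/129 = 46.5% → Plan X
Plan Y wins each signup group but Plan X wins overall — the comparison reverses. Plan Y's customers skew toward referral, which has a lower base rate.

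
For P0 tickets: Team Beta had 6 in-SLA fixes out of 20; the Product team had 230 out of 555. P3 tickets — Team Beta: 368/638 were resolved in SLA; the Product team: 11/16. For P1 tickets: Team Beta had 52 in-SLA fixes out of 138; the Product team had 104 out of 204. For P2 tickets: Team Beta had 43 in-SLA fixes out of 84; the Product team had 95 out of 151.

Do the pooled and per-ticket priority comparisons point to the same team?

P0: Team Beta 6/20 = 30.0%, the Product team 230/555 = 41.4% → the Product team
P3: Team Beta 368/638 = 57.7%, the Product team 11/16 = 68.8% → the Product team
P1: Team Beta 52/138 = 37.7%, the Product team 104/204 = 51.0% → the Product team
P2: Team Beta 43/84 = 51.2%, the Product team 95/151 = 62.9% → the Product team
Overall: Team Beta 469/880 = 53.3%, the Product team 440/926 = 47.5% → Team Beta
The Product team wins each ticket group but Team Beta wins overall — the comparison reverses. The Product team's tickets skew toward P0, which has a lower base rate.

No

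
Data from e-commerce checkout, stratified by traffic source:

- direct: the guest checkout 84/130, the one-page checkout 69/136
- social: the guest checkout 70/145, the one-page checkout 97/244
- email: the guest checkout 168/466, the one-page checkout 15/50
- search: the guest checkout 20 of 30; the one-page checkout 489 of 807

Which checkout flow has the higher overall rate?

Direct: the guest checkout 84/130 = 64.6%, the one-page checkout 69/136 = 50.7% → the guest checkout
Social: the guest checkout 70/145 = 48.3%, the one-page checkout 97/244 = 39.8% → the guest checkout
Email: the guest checkout 168/466 = 36.1%, the one-page checkout 15/50 = 30.0% → the guest checkout
Search: the guest checkout 20/30 = 66.7%, the one-page checkout 489/807 = 60.6% → the guest checkout
Overall: the guest checkout 342/771 = 44.4%, the one-page checkout 670/1237 = 54.2% → the one-page checkout
(The guest checkout wins every traffic group but the one-page checkout wins overall — the guest checkout's sessions skew toward the low-rate email group.)

the one-page checkout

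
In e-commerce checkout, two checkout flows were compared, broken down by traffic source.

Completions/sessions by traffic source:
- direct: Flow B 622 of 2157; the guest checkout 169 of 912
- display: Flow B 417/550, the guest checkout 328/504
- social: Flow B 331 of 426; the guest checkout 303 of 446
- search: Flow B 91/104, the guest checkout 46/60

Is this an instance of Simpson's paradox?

No

Direct: Flow B 622/2157 = 28.8%, the guest checkout 169/912 = 18.5% → Flow B
Display: Flow B 417/550 = 75.8%, the guest checkout 328/504 = 65.1% → Flow B
Social: Flow B 331/426 = 77.7%, the guest checkout 303/446 = 67.9% → Flow B
Search: Flow B 91/104 = 87.5%, the guest checkout 46/60 = 76.7% → Flow B
Overall: Flow B 1461/3237 = 45.1%, the guest checkout 846/1922 = 44.0% → Flow B
Flow B wins overall and in every traffic group — no reversal.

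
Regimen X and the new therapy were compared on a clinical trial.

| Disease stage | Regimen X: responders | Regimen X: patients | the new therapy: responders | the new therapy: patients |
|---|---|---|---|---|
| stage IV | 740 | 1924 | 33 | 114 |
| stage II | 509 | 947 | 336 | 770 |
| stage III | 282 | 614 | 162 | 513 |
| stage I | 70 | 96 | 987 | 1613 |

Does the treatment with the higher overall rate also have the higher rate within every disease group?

No

Stage IV: Regimen X 740/1924 = 38.5%, the new therapy 33/114 = 28.9% → Regimen X
Stage II: Regimen X 509/947 = 53.7%, the new therapy 336/770 = 43.6% → Regimen X
Stage III: Regimen X 282/614 = 45.9%, the new therapy 162/513 = 31.6% → Regimen X
Stage I: Regimen X 70/96 = 72.9%, the new therapy 987/1613 = 61.2% → Regimen X
Overall: Regimen X 1601/3581 = 44.7%, the new therapy 1518/3010 = 50.4% → the new therapy
Regimen X wins each disease group but the new therapy wins overall — the comparison reverses. Regimen X's patients skew toward stage IV, which has a lower base rate.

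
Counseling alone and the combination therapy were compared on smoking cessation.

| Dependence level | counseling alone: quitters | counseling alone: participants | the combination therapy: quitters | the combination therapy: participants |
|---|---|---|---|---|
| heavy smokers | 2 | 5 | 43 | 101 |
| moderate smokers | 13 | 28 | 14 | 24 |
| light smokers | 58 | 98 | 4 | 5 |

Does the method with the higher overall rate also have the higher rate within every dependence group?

Heavy smokers: counseling alone 2/5 = 40.0%, the combination therapy 43/101 = 42.6% → the combination therapy
Moderate smokers: counseling alone 13/28 = 46.4%, the combination therapy 14/24 = 58.3% → the combination therapy
Light smokers: counseling alone 58/98 = 59.2%, the combination therapy 4/5 = 80.0% → the combination therapy
Overall: counseling alone 73/131 = 55.7%, the combination therapy 61/130 = 46.9% → counseling alone
The combination therapy wins each dependence group but counseling alone wins overall — the comparison reverses. The combination therapy's participants skew toward heavy smokers, which has a lower base rate.

No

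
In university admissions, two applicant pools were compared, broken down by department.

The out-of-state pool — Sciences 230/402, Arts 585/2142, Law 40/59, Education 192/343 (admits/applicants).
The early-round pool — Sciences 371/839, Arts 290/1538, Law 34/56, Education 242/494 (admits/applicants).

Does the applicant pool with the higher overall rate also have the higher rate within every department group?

Sciences: the out-of-state pool 230/402 = 57.2%, the early-round pool 371/839 = 44.2% → the out-of-state pool
Arts: the out-of-state pool 585/2142 = 27.3%, the early-round pool 290/1538 = 18.9% → the out-of-state pool
Law: the out-of-state pool 40/59 = 67.8%, the early-round pool 34/56 = 60.7% → the out-of-state pool
Education: the out-of-state pool 192/343 = 56.0%, the early-round pool 242/494 = 49.0% → the out-of-state pool
Overall: the out-of-state pool 1047/2946 = 35.5%, the early-round pool 937/2927 = 32.0% → the out-of-state pool
The out-of-state pool wins overall and in every department group — no reversal.

Yes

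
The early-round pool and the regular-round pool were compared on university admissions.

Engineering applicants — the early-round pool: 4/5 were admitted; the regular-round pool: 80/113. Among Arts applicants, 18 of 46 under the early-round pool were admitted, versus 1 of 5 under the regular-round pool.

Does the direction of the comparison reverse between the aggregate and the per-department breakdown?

Engineering: the early-round pool 4/5 = 80.0%, the regular-round pool 80/113 = 70.8% → the early-round pool
Arts: the early-round pool 18/46 = 39.1%, the regular-round pool 1/5 = 20.0% → the early-round pool
Overall: the early-round pool 22/51 = 43.1%, the regular-round pool 81/118 = 68.6% → the regular-round pool
The early-round pool wins each department group but the regular-round pool wins overall — the comparison reverses. The early-round pool's applicants skew toward Arts, which has a lower base rate.

Yes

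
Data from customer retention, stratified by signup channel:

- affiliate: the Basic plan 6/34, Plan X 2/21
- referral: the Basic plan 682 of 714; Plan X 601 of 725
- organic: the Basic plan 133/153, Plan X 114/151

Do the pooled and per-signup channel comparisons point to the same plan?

Affiliate: the Basic plan 6/34 = 17.6%, Plan X 2/21 = 9.5% → the Basic plan
Referral: the Basic plan 682/714 = 95.5%, Plan X 601/725 = 82.9% → the Basic plan
Organic: the Basic plan 133/153 = 86.9%, Plan X 114/151 = 75.5% → the Basic plan
Overall: the Basic plan 821/901 = 91.1%, Plan X 717/897 = 79.9% → the Basic plan
The Basic plan wins overall and in every signup group — no reversal.

Yes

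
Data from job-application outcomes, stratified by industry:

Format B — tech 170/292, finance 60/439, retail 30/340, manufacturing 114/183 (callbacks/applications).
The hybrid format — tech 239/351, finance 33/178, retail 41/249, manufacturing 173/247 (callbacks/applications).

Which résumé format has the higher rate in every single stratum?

the hybrid format

Tech: Format B 170/292 = 58.2%, the hybrid format 239/351 = 68.1% → the hybrid format
Finance: Format B 60/439 = 13.7%, the hybrid format 33/178 = 18.5% → the hybrid format
Retail: Format B 30/340 = 8.8%, the hybrid format 41/249 = 16.5% → the hybrid format
Manufacturing: Format B 114/183 = 62.3%, the hybrid format 173/247 = 70.0% → the hybrid format
The hybrid format has the higher rate in all 4 groups.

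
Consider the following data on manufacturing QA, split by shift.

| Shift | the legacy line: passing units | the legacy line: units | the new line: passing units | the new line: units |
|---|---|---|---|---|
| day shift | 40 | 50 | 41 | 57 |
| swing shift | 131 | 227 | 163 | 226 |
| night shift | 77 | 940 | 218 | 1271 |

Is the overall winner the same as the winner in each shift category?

Day shift: the legacy line 40/50 = 80.0%, the new line 41/57 = 71.9% → the legacy line
Swing shift: the legacy line 131/227 = 57.7%, the new line 163/226 = 72.1% → the new line
Night shift: the legacy line 77/940 = 8.2%, the new line 218/1271 = 17.2% → the new line
Overall: the legacy line 248/1217 = 20.4%, the new line 422/1554 = 27.2% → the new line
Neither sweeps: the legacy line wins 1 of 3 groups, the new line wins 2. The new line wins overall but not every group — no Simpson reversal.

No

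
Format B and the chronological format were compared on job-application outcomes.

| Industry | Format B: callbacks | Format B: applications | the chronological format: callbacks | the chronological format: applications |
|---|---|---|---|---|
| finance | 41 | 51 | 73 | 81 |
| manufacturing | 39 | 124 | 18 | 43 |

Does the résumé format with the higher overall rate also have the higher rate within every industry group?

Finance: Format B 41/51 = 80.4%, the chronological format 73/81 = 90.1% → the chronological format
Manufacturing: Format B 39/124 = 31.5%, the chronological format 18/43 = 41.9% → the chronological format
Overall: Format B 80/175 = 45.7%, the chronological format 91/124 = 73.4% → the chronological format
The chronological format wins overall and in every industry group — no reversal.

Yes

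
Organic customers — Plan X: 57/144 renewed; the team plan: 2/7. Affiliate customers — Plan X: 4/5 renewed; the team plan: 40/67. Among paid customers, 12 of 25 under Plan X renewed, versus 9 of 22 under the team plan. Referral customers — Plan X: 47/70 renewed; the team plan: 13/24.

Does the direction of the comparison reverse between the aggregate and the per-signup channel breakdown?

Yes

Organic: Plan X 57/144 = 39.6%, the team plan 2/7 = 28.6% → Plan X
Affiliate: Plan X 4/5 = 80.0%, the team plan 40/67 = 59.7% → Plan X
Paid: Plan X 12/25 = 48.0%, the team plan 9/22 = 40.9% → Plan X
Referral: Plan X 47/70 = 67.1%, the team plan 13/24 = 54.2% → Plan X
Overall: Plan X 120/244 = 49.2%, the team plan 64/120 = 53.3% → the team plan
Plan X wins each signup group but the team plan wins overall — the comparison reverses. Plan X's customers skew toward organic, which has a lower base rate.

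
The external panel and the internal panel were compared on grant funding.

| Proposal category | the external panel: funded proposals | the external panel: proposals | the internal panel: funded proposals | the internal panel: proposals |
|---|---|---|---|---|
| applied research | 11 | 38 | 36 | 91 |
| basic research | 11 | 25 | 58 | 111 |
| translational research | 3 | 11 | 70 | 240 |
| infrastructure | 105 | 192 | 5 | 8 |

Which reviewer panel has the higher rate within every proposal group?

the internal panel

Applied research: the external panel 11/38 = 28.9%, the internal panel 36/91 = 39.6% → the internal panel
Basic research: the external panel 11/25 = 44.0%, the internal panel 58/111 = 52.3% → the internal panel
Translational research: the external panel 3/11 = 27.3%, the internal panel 70/240 = 29.2% → the internal panel
Infrastructure: the external panel 105/192 = 54.7%, the internal panel 5/8 = 62.5% → the internal panel
The internal panel has the higher rate in all 4 groups.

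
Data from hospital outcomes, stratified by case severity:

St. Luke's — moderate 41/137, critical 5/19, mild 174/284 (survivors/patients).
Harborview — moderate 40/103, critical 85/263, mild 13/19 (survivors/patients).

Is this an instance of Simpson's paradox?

Yes

Moderate: St. Luke's 41/137 = 29.9%, Harborview 40/103 = 38.8% → Harborview
Critical: St. Luke's 5/19 = 26.3%, Harborview 85/263 = 32.3% → Harborview
Mild: St. Luke's 174/284 = 61.3%, Harborview 13/19 = 68.4% → Harborview
Overall: St. Luke's 220/440 = 50.0%, Harborview 138/385 = 35.8% → St. Luke's
Harborview wins each case group but St. Luke's wins overall — the comparison reverses. Harborview's patients skew toward critical, which has a lower base rate.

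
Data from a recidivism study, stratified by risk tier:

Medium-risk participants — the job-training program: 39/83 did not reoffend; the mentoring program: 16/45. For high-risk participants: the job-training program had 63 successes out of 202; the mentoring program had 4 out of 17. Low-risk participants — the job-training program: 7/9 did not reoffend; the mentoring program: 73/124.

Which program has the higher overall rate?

the mentoring program

Medium-risk: the job-training program 39/83 = 47.0%, the mentoring program 16/45 = 35.6% → the job-training program
High-risk: the job-training program 63/202 = 31.2%, the mentoring program 4/17 = 23.5% → the job-training program
Low-risk: the job-training program 7/9 = 77.8%, the mentoring program 73/124 = 58.9% → the job-training program
Overall: the job-training program 109/294 = 37.1%, the mentoring program 93/186 = 50.0% → the mentoring program
(The job-training program wins every risk group but the mentoring program wins overall — the job-training program's participants skew toward the low-rate high-risk group.)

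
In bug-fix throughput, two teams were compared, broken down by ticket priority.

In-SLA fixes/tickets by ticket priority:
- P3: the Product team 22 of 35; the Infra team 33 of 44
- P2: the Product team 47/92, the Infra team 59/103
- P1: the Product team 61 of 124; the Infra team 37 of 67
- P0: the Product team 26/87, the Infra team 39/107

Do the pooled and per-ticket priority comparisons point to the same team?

P3: the Product team 22/35 = 62.9%, the Infra team 33/44 = 75.0% → the Infra team
P2: the Product team 47/92 = 51.1%, the Infra team 59/103 = 57.3% → the Infra team
P1: the Product team 61/124 = 49.2%, the Infra team 37/67 = 55.2% → the Infra team
P0: the Product team 26/87 = 29.9%, the Infra team 39/107 = 36.4% → the Infra team
Overall: the Product team 156/338 = 46.2%, the Infra team 168/321 = 52.3% → the Infra team
The Infra team wins overall and in every ticket group — no reversal.

Yes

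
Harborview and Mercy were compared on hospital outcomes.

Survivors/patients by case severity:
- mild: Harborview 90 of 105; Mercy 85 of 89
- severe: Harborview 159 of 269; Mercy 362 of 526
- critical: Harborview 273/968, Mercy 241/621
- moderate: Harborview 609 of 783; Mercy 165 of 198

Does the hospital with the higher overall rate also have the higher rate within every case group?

Yes

Mild: Harborview 90/105 = 85.7%, Mercy 85/89 = 95.5% → Mercy
Severe: Harborview 159/269 = 59.1%, Mercy 362/526 = 68.8% → Mercy
Critical: Harborview 273/968 = 28.2%, Mercy 241/621 = 38.8% → Mercy
Moderate: Harborview 609/783 = 77.8%, Mercy 165/198 = 83.3% → Mercy
Overall: Harborview 1131/2125 = 53.2%, Mercy 853/1434 = 59.5% → Mercy
Mercy wins overall and in every case group — no reversal.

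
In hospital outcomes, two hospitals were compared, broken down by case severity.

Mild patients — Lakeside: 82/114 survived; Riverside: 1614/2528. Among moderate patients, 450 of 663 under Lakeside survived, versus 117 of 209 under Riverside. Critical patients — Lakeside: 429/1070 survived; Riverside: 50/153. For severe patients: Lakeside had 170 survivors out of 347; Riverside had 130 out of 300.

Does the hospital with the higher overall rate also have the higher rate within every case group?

No

Mild: Lakeside 82/114 = 71.9%, Riverside 1614/2528 = 63.8% → Lakeside
Moderate: Lakeside 450/663 = 67.9%, Riverside 117/209 = 56.0% → Lakeside
Critical: Lakeside 429/1070 = 40.1%, Riverside 50/153 = 32.7% → Lakeside
Severe: Lakeside 170/347 = 49.0%, Riverside 130/300 = 43.3% → Lakeside
Overall: Lakeside 1131/2194 = 51.5%, Riverside 1911/3190 = 59.9% → Riverside
Lakeside wins each case group but Riverside wins overall — the comparison reverses. Lakeside's patients skew toward critical, which has a lower base rate.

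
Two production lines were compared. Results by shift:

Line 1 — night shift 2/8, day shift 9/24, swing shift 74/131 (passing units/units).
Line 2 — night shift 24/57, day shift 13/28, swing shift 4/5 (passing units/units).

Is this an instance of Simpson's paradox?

Yes

Night shift: Line 1 2/8 = 25.0%, Line 2 24/57 = 42.1% → Line 2
Day shift: Line 1 9/24 = 37.5%, Line 2 13/28 = 46.4% → Line 2
Swing shift: Line 1 74/131 = 56.5%, Line 2 4/5 = 80.0% → Line 2
Overall: Line 1 85/163 = 52.1%, Line 2 41/90 = 45.6% → Line 1
Line 2 wins each shift group but Line 1 wins overall — the comparison reverses. Line 2's units skew toward night shift, which has a lower base rate.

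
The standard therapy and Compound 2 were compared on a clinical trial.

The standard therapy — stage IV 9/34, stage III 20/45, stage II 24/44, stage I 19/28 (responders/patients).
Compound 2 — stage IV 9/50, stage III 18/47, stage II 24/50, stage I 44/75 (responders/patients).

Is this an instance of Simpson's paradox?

No

Stage IV: the standard therapy 9/34 = 26.5%, Compound 2 9/50 = 18.0% → the standard therapy
Stage III: the standard therapy 20/45 = 44.4%, Compound 2 18/47 = 38.3% → the standard therapy
Stage II: the standard therapy 24/44 = 54.5%, Compound 2 24/50 = 48.0% → the standard therapy
Stage I: the standard therapy 19/28 = 67.9%, Compound 2 44/75 = 58.7% → the standard therapy
Overall: the standard therapy 72/151 = 47.7%, Compound 2 95/222 = 42.8% → the standard therapy
The standard therapy wins overall and in every disease group — no reversal.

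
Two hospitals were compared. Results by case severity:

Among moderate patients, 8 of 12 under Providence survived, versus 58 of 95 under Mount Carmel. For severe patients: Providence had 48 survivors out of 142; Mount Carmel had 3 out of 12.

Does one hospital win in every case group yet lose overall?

Yes

Moderate: Providence 8/12 = 66.7%, Mount Carmel 58/95 = 61.1% → Providence
Severe: Providence 48/142 = 33.8%, Mount Carmel 3/12 = 25.0% → Providence
Overall: Providence 56/154 = 36.4%, Mount Carmel 61/107 = 57.0% → Mount Carmel
Providence wins each case group but Mount Carmel wins overall — the comparison reverses. Providence's patients skew toward severe, which has a lower base rate.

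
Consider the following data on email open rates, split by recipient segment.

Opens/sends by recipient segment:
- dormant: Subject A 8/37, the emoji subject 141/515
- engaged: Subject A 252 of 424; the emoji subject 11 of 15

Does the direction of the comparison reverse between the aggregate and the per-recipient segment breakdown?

Yes

Dormant: Subject A 8/37 = 21.6%, the emoji subject 141/515 = 27.4% → the emoji subject
Engaged: Subject A 252/424 = 59.4%, the emoji subject 11/15 = 73.3% → the emoji subject
Overall: Subject A 260/461 = 56.4%, the emoji subject 152/530 = 28.7% → Subject A
The emoji subject wins each recipient group but Subject A wins overall — the comparison reverses. The emoji subject's sends skew toward dormant, which has a lower base rate.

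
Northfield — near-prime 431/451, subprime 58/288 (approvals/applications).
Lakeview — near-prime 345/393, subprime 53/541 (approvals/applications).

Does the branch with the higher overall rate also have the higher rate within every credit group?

Near-prime: Northfield 431/451 = 95.6%, Lakeview 345/393 = 87.8% → Northfield
Subprime: Northfield 58/288 = 20.1%, Lakeview 53/541 = 9.8% → Northfield
Overall: Northfield 489/739 = 66.2%, Lakeview 398/934 = 42.6% → Northfield
Northfield wins overall and in every credit group — no reversal.

Yes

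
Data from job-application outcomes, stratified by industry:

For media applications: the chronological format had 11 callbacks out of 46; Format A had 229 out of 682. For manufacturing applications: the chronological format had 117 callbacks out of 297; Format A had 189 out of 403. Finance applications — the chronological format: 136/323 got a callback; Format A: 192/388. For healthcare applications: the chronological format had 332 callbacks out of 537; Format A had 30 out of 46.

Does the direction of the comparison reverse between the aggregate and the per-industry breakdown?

Yes

Media: the chronological format 11/46 = 23.9%, Format A 229/682 = 33.6% → Format A
Manufacturing: the chronological format 117/297 = 39.4%, Format A 189/403 = 46.9% → Format A
Finance: the chronological format 136/323 = 42.1%, Format A 192/388 = 49.5% → Format A
Healthcare: the chronological format 332/537 = 61.8%, Format A 30/46 = 65.2% → Format A
Overall: the chronological format 596/1203 = 49.5%, Format A 640/1519 = 42.1% → the chronological format
Format A wins each industry group but the chronological format wins overall — the comparison reverses. Format A's applications skew toward media, which has a lower base rate.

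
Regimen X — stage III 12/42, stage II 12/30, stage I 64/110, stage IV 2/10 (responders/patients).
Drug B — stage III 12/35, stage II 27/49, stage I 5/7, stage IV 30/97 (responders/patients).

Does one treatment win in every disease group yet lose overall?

Stage III: Regimen X 12/42 = 28.6%, Drug B 12/35 = 34.3% → Drug B
Stage II: Regimen X 12/30 = 40.0%, Drug B 27/49 = 55.1% → Drug B
Stage I: Regimen X 64/110 = 58.2%, Drug B 5/7 = 71.4% → Drug B
Stage IV: Regimen X 2/10 = 20.0%, Drug B 30/97 = 30.9% → Drug B
Overall: Regimen X 90/192 = 46.9%, Drug B 74/188 = 39.4% → Regimen X
Drug B wins each disease group but Regimen X wins overall — the comparison reverses. Drug B's patients skew toward stage IV, which has a lower base rate.

Yes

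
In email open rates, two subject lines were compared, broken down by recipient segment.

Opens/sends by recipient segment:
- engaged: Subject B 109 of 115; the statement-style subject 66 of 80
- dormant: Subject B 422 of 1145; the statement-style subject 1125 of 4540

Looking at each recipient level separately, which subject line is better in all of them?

Subject B

Engaged: Subject B 109/115 = 94.8%, the statement-style subject 66/80 = 82.5% → Subject B
Dormant: Subject B 422/1145 = 36.9%, the statement-style subject 1125/4540 = 24.8% → Subject B
Subject B has the higher rate in both groups.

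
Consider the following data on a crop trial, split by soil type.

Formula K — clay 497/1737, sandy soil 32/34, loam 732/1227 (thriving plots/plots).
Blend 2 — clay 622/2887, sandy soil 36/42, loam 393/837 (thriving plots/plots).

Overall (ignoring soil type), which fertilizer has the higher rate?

Formula K

Clay: Formula K 497/1737 = 28.6%, Blend 2 622/2887 = 21.5% → Formula K
Sandy soil: Formula K 32/34 = 94.1%, Blend 2 36/42 = 85.7% → Formula K
Loam: Formula K 732/1227 = 59.7%, Blend 2 393/837 = 47.0% → Formula K
Overall: Formula K 1261/2998 = 42.1%, Blend 2 1051/3766 = 27.9% → Formula K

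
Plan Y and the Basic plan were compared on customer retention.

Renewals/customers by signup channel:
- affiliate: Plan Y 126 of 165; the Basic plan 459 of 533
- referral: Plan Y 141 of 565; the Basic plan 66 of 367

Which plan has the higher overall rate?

Affiliate: Plan Y 126/165 = 76.4%, the Basic plan 459/533 = 86.1% → the Basic plan
Referral: Plan Y 141/565 = 25.0%, the Basic plan 66/367 = 18.0% → Plan Y
Overall: Plan Y 267/730 = 36.6%, the Basic plan 525/900 = 58.3% → the Basic plan
(Neither sweeps every signup group, but the Basic plan has the higher pooled rate.)

the Basic plan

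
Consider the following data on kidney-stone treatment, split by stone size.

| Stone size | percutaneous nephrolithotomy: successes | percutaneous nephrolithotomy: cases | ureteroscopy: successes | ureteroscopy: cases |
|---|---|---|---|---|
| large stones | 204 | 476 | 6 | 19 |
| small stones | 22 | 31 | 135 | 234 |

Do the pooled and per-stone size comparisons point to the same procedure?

Large stones: percutaneous nephrolithotomy 204/476 = 42.9%, ureteroscopy 6/19 = 31.6% → percutaneous nephrolithotomy
Small stones: percutaneous nephrolithotomy 22/31 = 71.0%, ureteroscopy 135/234 = 57.7% → percutaneous nephrolithotomy
Overall: percutaneous nephrolithotomy 226/507 = 44.6%, ureteroscopy 141/253 = 55.7% → ureteroscopy
Percutaneous nephrolithotomy wins each stone group but ureteroscopy wins overall — the comparison reverses. Percutaneous nephrolithotomy's cases skew toward large stones, which has a lower base rate.

No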